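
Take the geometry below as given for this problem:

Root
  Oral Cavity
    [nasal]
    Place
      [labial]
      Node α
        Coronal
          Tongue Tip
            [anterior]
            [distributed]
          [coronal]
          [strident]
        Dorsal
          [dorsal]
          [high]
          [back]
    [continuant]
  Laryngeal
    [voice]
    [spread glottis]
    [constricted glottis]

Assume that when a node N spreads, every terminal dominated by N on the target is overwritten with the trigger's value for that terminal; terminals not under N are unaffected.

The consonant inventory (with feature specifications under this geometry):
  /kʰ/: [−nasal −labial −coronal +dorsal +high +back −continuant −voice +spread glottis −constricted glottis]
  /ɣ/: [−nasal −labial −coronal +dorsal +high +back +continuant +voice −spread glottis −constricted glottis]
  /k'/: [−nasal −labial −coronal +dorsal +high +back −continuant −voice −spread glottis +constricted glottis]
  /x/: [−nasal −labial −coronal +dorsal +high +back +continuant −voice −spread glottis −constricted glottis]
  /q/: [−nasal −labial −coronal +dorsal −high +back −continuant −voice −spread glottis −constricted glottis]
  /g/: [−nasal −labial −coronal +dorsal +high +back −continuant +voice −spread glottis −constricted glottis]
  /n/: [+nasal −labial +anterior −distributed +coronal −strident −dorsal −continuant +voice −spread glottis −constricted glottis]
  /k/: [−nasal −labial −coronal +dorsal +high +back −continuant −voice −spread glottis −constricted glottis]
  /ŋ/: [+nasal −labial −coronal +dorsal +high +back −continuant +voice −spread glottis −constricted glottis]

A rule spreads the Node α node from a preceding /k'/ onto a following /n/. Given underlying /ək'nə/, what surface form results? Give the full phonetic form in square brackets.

Terminals under Node α in this geometry: [anterior], [distributed], [coronal], [strident], [dorsal], [high], [back].
After delinking /n/'s Node α and linking /k'/'s, the affected terminals become [−coronal], [+dorsal], [+high], [+back]; [nasal], [labial], [continuant], … (outside Node α) are retained from /n/.
The resulting bundle matches /ŋ/ in the inventory; substituting it for /n/ gives [ək'ŋə].

[ək'ŋə]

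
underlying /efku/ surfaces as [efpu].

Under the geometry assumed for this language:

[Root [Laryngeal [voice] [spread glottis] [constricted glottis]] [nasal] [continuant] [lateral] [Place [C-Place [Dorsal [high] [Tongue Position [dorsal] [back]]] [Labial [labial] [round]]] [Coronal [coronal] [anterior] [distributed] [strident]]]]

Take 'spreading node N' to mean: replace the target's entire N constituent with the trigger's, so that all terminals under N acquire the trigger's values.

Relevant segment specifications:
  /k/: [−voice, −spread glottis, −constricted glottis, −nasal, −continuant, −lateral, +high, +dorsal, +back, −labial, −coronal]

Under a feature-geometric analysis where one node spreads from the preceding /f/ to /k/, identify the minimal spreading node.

C-Place

The alternation /k/ → [p] changes [labial], [round], [dorsal], [high], [back] and nothing else.
These terminals are all dominated by C-Place, and no proper subconstituent of C-Place covers them all; C-Place is their lowest common ancestor.
Delinking /k/'s C-Place and associating /f/'s C-Place gives precisely the feature bundle of [p].
[continuant], a feature on which the two segments disagree outside C-Place, is unchanged — nothing dominating it spread, and C-Place is the minimal sufficient constituent.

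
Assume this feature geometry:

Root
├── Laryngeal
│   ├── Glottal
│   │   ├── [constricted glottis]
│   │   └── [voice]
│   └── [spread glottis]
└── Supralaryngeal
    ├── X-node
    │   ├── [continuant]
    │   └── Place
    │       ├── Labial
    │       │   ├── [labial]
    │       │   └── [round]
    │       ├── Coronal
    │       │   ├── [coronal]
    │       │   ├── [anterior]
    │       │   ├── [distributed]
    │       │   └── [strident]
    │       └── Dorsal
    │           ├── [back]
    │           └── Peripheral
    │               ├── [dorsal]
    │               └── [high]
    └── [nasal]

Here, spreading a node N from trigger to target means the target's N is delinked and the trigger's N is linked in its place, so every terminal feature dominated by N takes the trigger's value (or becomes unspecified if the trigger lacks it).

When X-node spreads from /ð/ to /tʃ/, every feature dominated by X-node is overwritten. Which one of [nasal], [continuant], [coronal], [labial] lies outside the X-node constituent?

[nasal]

X-node dominates exactly [continuant], [labial], [round], [coronal], [anterior], [distributed], [strident], [back], [dorsal], [high].
Of the listed options, [coronal], [labial], [continuant] are among these and would be overwritten by spreading X-node.
[nasal] attaches under Supralaryngeal, not under X-node, so /tʃ/ retains its own value for [nasal].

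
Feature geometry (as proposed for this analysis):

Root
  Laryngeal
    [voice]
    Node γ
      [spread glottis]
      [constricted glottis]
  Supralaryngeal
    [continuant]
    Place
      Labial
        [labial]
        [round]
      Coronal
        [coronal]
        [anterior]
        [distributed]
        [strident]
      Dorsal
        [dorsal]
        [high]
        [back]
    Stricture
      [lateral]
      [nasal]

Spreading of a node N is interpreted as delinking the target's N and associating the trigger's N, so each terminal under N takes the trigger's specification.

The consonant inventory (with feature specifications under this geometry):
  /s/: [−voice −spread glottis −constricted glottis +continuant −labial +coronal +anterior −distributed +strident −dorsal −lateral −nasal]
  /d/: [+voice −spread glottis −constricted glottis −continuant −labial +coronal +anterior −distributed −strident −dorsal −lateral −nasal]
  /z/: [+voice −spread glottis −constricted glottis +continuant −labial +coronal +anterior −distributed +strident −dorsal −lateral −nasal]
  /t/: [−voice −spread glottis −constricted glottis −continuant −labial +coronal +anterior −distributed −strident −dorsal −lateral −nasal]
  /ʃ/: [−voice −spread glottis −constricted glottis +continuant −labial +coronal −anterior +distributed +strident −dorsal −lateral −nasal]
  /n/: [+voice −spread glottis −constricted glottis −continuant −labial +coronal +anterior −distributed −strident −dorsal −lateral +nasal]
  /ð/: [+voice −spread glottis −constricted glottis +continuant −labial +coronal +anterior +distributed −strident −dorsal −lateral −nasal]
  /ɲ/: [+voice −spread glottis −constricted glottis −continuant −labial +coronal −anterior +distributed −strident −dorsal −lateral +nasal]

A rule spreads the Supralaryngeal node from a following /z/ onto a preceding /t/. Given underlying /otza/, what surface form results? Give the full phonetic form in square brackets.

[osza]

Terminals under Supralaryngeal in this geometry: [continuant], [labial], [round], [coronal], [anterior], [distributed], [strident], [dorsal], [high], [back], [lateral], [nasal].
The target acquires /z/'s values for everything under Supralaryngeal — [+continuant], [−labial], [+coronal], [+anterior], [−distributed], [+strident], [−dorsal], [−lateral], [−nasal] — while keeping its own [voice], [spread glottis], [constricted glottis].
This feature bundle is that of [s], so /otza/ surfaces as [osza].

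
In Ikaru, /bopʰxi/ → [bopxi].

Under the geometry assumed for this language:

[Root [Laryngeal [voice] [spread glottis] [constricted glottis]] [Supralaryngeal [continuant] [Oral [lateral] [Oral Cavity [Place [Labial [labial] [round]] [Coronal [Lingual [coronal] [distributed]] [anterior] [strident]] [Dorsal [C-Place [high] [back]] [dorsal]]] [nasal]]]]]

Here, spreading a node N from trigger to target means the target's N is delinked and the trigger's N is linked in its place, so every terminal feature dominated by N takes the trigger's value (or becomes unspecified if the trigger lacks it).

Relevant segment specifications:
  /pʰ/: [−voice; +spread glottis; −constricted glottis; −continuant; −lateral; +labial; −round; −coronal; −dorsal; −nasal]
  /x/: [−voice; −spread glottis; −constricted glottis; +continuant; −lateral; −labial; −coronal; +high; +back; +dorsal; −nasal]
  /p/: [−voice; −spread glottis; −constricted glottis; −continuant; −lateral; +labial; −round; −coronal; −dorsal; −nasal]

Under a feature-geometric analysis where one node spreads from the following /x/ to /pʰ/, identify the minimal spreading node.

The alternation /pʰ/ → [p] changes [spread glottis] and nothing else.
With a single altered terminal, the smallest constituent that could spread is that terminal — [spread glottis].
[continuant], [labial] stay as in /pʰ/ although /x/ differs there, so no node dominating them spread; among the remaining candidates [spread glottis] is the lowest that derives the output.

[spread glottis]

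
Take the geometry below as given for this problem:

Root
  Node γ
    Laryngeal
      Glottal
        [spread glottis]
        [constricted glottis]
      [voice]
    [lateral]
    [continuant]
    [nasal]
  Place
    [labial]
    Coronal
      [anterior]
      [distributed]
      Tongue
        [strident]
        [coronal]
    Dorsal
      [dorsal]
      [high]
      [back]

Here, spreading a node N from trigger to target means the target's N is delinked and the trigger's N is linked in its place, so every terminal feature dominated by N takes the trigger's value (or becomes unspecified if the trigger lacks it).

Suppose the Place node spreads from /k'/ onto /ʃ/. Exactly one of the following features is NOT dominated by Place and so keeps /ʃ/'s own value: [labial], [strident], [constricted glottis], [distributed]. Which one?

Under this geometry, Place contains [labial], [anterior], [distributed], [strident], [coronal], [dorsal], [high], [back].
Spreading Place replaces [labial], [strident], [distributed] with the trigger's values, since each sits inside the Place constituent.
[constricted glottis] is not within the Place subtree (it hangs from Glottal), so /ʃ/'s [constricted glottis] value survives.

[constricted glottis]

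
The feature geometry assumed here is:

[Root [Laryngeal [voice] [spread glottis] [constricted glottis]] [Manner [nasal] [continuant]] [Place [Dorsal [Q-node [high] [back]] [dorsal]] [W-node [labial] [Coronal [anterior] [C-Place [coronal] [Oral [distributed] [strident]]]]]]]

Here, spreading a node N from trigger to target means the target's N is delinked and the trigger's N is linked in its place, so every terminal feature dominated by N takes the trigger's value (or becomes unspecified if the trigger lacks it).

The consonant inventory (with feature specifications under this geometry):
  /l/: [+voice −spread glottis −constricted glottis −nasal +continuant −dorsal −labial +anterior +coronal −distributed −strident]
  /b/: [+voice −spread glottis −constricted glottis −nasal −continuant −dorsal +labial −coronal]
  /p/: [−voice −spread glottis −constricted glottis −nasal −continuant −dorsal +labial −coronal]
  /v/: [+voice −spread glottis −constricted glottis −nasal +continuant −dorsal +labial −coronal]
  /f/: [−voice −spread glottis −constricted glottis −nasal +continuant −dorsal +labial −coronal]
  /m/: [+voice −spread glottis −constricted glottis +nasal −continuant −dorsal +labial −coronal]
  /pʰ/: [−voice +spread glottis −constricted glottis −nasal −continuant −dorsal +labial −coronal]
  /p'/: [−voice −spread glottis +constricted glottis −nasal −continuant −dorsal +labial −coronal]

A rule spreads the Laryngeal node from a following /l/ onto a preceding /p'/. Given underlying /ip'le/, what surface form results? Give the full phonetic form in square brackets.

[ible]

Terminals under Laryngeal in this geometry: [voice], [spread glottis], [constricted glottis].
The target acquires /l/'s values for everything under Laryngeal — [+voice], [−spread glottis], [−constricted glottis] — while keeping its own [nasal], [continuant], [dorsal], ….
Among the inventory, only /b/ has exactly this specification, giving the surface form [ible].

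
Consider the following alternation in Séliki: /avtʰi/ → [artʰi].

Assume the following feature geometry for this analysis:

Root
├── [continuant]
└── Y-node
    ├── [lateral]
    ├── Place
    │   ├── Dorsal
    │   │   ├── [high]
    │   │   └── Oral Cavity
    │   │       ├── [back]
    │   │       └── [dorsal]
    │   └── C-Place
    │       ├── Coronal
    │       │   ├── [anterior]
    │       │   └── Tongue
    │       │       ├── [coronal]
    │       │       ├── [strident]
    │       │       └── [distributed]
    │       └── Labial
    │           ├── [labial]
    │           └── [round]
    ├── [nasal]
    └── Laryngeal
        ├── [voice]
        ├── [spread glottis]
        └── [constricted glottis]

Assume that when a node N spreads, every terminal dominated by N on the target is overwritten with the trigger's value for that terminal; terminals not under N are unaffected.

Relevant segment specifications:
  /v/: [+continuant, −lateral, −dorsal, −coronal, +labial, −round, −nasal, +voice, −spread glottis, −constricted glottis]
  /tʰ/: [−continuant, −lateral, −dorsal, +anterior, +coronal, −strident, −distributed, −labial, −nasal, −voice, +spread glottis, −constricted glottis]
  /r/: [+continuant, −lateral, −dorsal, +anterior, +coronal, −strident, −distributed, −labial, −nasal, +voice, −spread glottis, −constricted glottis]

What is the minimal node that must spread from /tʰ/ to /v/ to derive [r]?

Comparing /v/ with its surface form [r], the features that change are [labial], [round], [coronal], [anterior], [distributed], [strident].
Tracing each changed feature up the tree, the paths first meet at C-Place; any lower node misses at least one of them.
Spreading C-Place from /tʰ/ overwrites each of those terminals with /tʰ/'s values, yielding exactly [r].
[spread glottis], [continuant] stay as in /v/ although /tʰ/ differs there, so no node dominating them spread; among the remaining candidates C-Place is the lowest that derives the output.

C-Place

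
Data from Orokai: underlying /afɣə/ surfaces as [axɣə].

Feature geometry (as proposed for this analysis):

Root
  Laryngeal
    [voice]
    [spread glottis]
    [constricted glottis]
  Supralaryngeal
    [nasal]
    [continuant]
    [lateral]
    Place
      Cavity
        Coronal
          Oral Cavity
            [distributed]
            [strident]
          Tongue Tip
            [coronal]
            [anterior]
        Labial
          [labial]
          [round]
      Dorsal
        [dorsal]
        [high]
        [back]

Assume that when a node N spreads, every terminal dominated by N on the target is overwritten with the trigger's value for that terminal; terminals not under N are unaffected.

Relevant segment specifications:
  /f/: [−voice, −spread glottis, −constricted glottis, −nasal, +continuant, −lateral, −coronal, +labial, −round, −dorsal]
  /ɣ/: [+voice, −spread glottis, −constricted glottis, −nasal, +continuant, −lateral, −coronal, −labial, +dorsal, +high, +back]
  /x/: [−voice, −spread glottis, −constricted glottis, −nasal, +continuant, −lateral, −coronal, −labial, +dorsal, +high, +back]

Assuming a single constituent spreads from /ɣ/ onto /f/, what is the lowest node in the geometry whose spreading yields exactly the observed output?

The alternation /f/ → [x] changes [labial], [round], [dorsal], [high], [back] and nothing else.
Tracing each changed feature up the tree, the paths first meet at Place; any lower node misses at least one of them.
If Place spreads, every terminal under it takes /ɣ/'s value, producing [x] as observed.
[voice] stays as in /f/ although /ɣ/ differs there, so no node dominating it spread; among the remaining candidates Place is the lowest that derives the output.

Place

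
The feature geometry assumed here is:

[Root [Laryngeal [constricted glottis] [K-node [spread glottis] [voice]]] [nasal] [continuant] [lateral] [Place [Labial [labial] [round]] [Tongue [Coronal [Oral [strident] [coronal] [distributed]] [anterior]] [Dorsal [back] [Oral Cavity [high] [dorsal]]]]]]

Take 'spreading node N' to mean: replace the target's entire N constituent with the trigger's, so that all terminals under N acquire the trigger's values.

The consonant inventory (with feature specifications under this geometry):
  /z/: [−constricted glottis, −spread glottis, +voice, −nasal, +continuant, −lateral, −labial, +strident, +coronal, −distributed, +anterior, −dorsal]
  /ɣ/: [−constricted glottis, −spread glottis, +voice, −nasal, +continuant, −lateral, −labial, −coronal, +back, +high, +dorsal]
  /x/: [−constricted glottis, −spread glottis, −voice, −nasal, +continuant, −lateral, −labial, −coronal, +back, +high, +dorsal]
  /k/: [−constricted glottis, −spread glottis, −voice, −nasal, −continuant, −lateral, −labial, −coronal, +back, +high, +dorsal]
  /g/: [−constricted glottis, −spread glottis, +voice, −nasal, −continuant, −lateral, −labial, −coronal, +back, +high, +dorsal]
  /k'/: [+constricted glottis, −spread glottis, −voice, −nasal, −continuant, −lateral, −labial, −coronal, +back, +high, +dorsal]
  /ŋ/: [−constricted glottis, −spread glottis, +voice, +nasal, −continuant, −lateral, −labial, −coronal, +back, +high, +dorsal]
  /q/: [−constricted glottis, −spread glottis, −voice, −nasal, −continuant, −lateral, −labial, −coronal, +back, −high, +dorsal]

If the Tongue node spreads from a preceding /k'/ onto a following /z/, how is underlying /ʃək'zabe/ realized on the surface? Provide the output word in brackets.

Terminals under Tongue in this geometry: [strident], [coronal], [distributed], [anterior], [back], [high], [dorsal].
The target acquires /k'/'s values for everything under Tongue — [−coronal], [+back], [+high], [+dorsal] — while keeping its own [constricted glottis], [spread glottis], [voice], ….
Among the inventory, only /ɣ/ has exactly this specification, giving the surface form [ʃək'ɣabe].

[ʃək'ɣabe]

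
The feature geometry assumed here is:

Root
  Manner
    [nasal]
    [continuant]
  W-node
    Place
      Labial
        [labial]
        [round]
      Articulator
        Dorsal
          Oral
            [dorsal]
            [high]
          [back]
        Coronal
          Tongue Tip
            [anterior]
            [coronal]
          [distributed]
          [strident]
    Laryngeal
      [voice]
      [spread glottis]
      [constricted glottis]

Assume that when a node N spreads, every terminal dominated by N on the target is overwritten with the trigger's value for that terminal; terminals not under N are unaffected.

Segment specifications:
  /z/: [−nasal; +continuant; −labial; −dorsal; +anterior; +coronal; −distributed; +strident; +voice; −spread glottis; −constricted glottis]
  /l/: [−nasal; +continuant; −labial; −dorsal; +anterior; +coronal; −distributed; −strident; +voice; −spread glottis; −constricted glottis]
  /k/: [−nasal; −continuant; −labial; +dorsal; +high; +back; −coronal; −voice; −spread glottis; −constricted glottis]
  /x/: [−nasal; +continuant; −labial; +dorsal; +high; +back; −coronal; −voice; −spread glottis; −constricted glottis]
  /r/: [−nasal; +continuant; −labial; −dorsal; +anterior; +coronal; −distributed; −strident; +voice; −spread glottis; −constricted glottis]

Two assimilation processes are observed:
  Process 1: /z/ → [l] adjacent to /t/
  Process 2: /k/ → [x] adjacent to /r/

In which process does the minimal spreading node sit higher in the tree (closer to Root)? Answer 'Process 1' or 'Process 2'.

In Process 1, [strident] changes, so the minimal spreading node is [strident] at depth 5.
Process 2: the feature that changes is [continuant]; the minimal node is [continuant] (depth 2).
[continuant] is closer to Root than [strident], so Process 2 spreads the higher node.

Process 2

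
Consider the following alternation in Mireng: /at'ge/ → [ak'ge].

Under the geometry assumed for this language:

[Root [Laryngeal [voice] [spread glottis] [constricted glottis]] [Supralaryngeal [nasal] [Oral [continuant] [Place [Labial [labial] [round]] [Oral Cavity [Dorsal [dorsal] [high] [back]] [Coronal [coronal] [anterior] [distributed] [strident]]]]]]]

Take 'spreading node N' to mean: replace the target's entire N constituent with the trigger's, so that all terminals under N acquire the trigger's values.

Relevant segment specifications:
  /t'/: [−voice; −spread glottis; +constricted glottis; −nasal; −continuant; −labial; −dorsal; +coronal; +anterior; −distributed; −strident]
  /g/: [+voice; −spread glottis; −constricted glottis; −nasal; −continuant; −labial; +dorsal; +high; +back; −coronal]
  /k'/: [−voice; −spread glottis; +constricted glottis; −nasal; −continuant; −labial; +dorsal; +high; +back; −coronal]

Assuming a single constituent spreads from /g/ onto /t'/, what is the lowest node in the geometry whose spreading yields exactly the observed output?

Feature comparison: [coronal], [anterior], [distributed], [strident], [dorsal], [high], [back] differ between /t'/ and [k']; the remaining terminals match.
In this geometry the lowest node dominating all of them is Oral Cavity: every daughter of Oral Cavity dominates only a proper subset, so no lower node suffices.
Delinking /t'/'s Oral Cavity and associating /g/'s Oral Cavity gives precisely the feature bundle of [k'].
Features on which the two segments disagree outside Oral Cavity, such as [voice], [constricted glottis], are unchanged — nothing dominating them spread, and Oral Cavity is the minimal sufficient constituent.

Oral Cavity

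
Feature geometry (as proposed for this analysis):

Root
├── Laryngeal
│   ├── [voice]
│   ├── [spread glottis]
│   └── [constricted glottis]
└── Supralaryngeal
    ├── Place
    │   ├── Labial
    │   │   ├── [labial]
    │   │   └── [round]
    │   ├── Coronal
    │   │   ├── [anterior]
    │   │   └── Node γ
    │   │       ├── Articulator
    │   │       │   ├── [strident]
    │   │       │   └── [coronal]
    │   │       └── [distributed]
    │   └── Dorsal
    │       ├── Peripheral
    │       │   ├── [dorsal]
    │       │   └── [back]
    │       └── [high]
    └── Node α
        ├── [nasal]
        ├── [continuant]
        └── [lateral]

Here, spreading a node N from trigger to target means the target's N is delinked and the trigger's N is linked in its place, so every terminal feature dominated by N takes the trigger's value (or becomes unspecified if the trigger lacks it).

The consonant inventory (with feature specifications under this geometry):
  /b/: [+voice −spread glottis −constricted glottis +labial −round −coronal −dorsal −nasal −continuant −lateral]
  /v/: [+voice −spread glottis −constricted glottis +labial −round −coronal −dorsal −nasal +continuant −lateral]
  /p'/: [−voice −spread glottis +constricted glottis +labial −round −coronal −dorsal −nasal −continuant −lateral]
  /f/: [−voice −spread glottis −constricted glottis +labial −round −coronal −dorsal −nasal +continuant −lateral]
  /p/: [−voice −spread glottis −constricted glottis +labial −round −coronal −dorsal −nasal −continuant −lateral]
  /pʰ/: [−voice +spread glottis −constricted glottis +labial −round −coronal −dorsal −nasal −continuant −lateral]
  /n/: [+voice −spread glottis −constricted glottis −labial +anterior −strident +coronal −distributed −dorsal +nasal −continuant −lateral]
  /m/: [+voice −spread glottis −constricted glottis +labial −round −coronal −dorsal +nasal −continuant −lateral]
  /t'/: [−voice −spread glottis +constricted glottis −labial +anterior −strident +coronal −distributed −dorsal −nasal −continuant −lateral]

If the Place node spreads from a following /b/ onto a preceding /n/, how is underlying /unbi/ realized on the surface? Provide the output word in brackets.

[umbi]

Terminals under Place in this geometry: [labial], [round], [anterior], [strident], [coronal], [distributed], [dorsal], [back], [high].
Spreading Place from /b/ onto /n/ replaces those values with /b/'s: [+labial], [−round], [−coronal], [−dorsal]. Features outside Place ([voice], [spread glottis], [constricted glottis], …) stay as in /n/.
This feature bundle is that of [m], so /unbi/ surfaces as [umbi].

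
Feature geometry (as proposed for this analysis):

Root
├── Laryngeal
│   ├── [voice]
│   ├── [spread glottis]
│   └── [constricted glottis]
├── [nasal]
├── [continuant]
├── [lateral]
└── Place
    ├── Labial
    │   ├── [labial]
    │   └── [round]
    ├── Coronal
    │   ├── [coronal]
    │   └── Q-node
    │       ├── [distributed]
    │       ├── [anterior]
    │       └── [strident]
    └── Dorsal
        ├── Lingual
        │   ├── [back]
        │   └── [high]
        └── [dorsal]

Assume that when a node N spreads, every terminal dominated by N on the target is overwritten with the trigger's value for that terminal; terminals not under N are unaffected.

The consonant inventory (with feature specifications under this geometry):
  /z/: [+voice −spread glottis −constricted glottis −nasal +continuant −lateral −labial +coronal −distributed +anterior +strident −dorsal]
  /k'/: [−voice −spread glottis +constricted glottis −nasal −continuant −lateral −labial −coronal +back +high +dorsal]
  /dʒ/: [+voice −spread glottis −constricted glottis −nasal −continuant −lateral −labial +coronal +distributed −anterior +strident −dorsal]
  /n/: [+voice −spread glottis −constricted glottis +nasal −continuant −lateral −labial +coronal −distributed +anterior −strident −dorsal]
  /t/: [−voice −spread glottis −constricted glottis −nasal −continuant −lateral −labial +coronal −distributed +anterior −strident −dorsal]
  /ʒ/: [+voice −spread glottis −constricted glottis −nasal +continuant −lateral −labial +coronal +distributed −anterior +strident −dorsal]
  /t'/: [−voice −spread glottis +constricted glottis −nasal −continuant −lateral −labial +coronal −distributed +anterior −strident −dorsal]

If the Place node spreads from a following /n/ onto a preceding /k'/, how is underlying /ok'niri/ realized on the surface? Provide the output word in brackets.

The Place node dominates the terminals [labial], [round], [coronal], [distributed], [anterior], [strident], [back], [high], [dorsal].
The target acquires /n/'s values for everything under Place — [−labial], [+coronal], [−distributed], [+anterior], [−strident], [−dorsal] — while keeping its own [voice], [spread glottis], [constricted glottis], ….
Among the inventory, only /t'/ has exactly this specification, giving the surface form [ot'niri].

[ot'niri]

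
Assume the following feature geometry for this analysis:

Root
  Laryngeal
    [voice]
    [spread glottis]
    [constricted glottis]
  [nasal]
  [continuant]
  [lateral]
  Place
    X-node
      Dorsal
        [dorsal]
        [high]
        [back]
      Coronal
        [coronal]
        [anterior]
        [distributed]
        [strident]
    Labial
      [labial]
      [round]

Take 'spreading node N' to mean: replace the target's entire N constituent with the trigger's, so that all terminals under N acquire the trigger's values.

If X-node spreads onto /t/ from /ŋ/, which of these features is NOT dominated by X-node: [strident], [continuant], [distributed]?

[continuant]

The terminals dominated by X-node are [dorsal], [high], [back], [coronal], [anterior], [distributed], [strident].
[strident], [distributed] all lie under X-node, so they are overwritten when X-node spreads.
[continuant] is not within the X-node subtree (it hangs from Root), so /t/'s [continuant] value survives.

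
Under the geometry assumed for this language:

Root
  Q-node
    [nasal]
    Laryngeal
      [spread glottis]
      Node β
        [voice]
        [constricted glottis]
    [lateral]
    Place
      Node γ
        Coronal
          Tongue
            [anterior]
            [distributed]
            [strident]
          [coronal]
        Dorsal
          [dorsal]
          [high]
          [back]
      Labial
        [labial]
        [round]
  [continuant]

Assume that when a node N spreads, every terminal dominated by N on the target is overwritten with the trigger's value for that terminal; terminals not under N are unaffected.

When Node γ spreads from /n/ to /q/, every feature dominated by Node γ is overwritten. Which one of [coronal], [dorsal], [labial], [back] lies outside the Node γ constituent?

[labial]

Node γ dominates exactly [anterior], [distributed], [strident], [coronal], [dorsal], [high], [back].
[dorsal], [back], [coronal] all lie under Node γ, so they are overwritten when Node γ spreads.
[labial] is not within the Node γ subtree (it hangs from Labial), so /q/'s [labial] value survives.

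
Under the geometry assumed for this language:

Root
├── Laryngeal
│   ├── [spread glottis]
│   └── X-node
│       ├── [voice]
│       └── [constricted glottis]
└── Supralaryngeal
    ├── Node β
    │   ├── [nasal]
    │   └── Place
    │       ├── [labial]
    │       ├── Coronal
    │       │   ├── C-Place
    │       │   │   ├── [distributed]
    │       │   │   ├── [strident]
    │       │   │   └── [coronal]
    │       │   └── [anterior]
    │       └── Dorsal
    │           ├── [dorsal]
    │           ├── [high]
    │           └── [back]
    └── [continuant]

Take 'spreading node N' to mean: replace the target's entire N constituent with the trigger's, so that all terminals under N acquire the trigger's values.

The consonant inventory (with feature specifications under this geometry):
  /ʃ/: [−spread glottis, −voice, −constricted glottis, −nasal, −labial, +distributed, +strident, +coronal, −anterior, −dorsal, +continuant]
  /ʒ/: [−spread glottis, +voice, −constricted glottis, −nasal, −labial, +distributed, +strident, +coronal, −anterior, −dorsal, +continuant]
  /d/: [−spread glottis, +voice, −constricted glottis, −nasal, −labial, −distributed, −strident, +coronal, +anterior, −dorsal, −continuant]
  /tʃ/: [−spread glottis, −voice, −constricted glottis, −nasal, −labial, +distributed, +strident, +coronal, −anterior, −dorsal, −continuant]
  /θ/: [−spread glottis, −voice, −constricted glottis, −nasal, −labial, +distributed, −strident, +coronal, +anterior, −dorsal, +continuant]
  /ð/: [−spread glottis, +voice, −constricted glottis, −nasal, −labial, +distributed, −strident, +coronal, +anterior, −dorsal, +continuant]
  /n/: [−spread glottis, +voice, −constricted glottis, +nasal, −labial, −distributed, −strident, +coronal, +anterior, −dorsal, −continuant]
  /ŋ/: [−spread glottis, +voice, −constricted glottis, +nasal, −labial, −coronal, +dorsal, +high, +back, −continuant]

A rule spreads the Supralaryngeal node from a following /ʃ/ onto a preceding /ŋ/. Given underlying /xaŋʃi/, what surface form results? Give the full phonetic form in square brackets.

[xaʒʃi]

Supralaryngeal immediately or transitively dominates [nasal], [labial], [distributed], [strident], [coronal], [anterior], [dorsal], [high], [back], [continuant].
After delinking /ŋ/'s Supralaryngeal and linking /ʃ/'s, the affected terminals become [−nasal], [−labial], [+distributed], [+strident], [+coronal], [−anterior], [−dorsal], [+continuant]; [spread glottis], [voice], [constricted glottis] (outside Supralaryngeal) are retained from /ŋ/.
Among the inventory, only /ʒ/ has exactly this specification, giving the surface form [xaʒʃi].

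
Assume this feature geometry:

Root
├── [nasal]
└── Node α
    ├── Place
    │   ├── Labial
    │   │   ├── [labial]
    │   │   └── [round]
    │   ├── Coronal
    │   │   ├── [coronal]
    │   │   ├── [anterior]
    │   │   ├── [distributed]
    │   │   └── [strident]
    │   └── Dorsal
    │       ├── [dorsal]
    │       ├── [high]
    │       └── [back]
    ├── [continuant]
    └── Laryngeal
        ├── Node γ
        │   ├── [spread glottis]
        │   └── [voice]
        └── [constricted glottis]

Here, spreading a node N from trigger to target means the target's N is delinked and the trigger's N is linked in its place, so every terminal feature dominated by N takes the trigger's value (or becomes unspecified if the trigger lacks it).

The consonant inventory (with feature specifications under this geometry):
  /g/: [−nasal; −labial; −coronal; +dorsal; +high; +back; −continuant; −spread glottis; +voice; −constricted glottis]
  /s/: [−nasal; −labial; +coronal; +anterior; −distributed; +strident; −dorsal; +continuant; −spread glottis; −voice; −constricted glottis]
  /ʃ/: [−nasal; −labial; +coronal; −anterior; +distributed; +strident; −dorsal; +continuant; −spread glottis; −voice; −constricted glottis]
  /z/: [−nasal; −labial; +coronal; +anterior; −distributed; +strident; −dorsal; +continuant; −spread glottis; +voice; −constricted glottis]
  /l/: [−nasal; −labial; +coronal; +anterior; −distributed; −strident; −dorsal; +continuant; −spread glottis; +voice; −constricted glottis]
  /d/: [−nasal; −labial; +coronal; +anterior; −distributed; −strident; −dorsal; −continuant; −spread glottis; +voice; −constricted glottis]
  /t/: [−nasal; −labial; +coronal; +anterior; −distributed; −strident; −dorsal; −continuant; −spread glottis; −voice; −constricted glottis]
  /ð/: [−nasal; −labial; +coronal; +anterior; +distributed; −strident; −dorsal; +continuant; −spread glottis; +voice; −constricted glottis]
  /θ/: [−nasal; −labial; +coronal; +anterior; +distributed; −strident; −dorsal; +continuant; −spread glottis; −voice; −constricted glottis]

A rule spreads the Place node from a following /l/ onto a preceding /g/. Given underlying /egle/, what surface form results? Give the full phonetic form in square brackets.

The Place node dominates the terminals [labial], [round], [coronal], [anterior], [distributed], [strident], [dorsal], [high], [back].
After delinking /g/'s Place and linking /l/'s, the affected terminals become [−labial], [+coronal], [+anterior], [−distributed], [−strident], [−dorsal]; [nasal], [continuant], [spread glottis], … (outside Place) are retained from /g/.
Among the inventory, only /d/ has exactly this specification, giving the surface form [edle].

[edle]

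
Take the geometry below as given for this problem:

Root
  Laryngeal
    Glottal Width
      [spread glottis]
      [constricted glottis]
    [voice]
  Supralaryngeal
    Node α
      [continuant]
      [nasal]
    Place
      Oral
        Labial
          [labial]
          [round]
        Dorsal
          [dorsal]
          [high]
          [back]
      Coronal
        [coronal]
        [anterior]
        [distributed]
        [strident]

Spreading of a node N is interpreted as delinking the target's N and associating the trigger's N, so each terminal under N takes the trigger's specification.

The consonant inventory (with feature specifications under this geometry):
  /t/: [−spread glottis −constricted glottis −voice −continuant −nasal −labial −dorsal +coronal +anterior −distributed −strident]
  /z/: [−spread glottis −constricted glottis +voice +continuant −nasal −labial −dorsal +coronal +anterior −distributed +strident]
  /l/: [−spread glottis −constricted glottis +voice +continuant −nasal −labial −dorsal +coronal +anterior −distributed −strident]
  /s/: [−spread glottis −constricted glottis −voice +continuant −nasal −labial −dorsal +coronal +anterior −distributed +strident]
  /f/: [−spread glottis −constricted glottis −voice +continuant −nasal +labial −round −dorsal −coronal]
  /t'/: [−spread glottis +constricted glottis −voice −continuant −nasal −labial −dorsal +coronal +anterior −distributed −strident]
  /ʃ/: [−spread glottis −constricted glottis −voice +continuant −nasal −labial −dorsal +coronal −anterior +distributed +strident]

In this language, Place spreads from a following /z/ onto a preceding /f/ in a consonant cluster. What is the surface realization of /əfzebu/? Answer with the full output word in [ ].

[əszebu]

The Place node dominates the terminals [labial], [round], [dorsal], [high], [back], [coronal], [anterior], [distributed], [strident].
The target acquires /z/'s values for everything under Place — [−labial], [−dorsal], [+coronal], [+anterior], [−distributed], [+strident] — while keeping its own [spread glottis], [constricted glottis], [voice], ….
The resulting bundle matches /s/ in the inventory; substituting it for /f/ gives [əszebu].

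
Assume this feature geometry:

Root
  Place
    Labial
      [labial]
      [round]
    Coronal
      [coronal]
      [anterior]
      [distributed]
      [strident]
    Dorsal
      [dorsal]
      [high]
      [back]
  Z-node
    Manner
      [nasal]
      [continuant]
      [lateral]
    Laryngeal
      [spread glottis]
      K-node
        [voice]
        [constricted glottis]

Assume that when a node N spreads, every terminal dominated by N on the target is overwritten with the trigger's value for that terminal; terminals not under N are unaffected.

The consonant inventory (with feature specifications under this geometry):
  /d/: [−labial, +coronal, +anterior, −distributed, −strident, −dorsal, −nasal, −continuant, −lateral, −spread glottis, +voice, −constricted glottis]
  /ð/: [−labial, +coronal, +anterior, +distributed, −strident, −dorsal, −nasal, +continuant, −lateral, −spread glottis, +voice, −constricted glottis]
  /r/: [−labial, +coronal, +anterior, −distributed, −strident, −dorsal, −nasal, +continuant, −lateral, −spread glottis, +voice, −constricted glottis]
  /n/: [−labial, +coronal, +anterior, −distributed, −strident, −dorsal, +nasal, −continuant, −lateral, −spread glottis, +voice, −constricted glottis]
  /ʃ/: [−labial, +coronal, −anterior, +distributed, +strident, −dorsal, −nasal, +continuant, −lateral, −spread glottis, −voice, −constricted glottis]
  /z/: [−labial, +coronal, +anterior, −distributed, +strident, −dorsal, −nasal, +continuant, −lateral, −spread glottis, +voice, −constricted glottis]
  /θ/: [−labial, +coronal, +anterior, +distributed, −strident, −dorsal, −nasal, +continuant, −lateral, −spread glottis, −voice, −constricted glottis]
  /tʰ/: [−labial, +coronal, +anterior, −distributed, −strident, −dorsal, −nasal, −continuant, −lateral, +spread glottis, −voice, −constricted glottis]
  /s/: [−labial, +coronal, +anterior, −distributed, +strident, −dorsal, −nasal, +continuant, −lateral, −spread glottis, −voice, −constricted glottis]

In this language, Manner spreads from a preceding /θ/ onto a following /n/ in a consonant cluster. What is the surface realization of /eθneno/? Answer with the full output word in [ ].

[eθreno]

The Manner node dominates the terminals [nasal], [continuant], [lateral].
The target acquires /θ/'s values for everything under Manner — [−nasal], [+continuant], [−lateral] — while keeping its own [labial], [coronal], [anterior], ….
The resulting bundle matches /r/ in the inventory; substituting it for /n/ gives [eθreno].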